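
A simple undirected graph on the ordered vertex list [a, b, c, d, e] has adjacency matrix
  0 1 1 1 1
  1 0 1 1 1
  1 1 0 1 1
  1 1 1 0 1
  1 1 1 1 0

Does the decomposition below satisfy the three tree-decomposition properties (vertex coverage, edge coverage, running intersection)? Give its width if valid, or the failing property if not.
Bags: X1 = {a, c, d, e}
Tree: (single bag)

A tree decomposition must satisfy three properties: every vertex lies in some bag; for every edge, both endpoints lie together in some bag; and for every vertex, the bags containing it form a connected subtree. Here vertex b appears in no bag, so the decomposition is invalid.

No — vertex b appears in no bag.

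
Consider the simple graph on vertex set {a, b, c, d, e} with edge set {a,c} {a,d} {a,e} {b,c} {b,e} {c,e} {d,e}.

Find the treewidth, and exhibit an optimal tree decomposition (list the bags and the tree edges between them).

Every bag has size at most 3, so the width is 3 − 1 = 2 and tw(G) ≤ 2. On the other hand G contains the 3-clique {a, d, e}. A clique must lie in a single bag of any decomposition, so no decomposition can have width below 2. Hence tw(G) = 2 exactly.

Treewidth 2.
One such decomposition:
Bags: B1 = {a, c, e}  B2 = {a, d, e}  B3 = {b, c, e}
Tree: B1–B2, B1–B3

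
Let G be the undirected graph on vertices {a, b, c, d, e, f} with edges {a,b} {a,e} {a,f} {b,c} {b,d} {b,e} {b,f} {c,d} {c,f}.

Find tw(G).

A width-2 tree decomposition is:
Bags: B1 = {b, c, f}  B2 = {a, b, f}  B3 = {a, b, e}  B4 = {b, c, d}
Tree: B1–B2, B2–B3, B1–B4
The largest bag has 3 vertices, giving width 2; this decomposition certifies tw(G) ≤ 2. On the other hand G contains the 3-clique {b, c, d}. A clique must lie in a single bag of any decomposition, so no decomposition can have width below 2. Hence tw(G) = 2 exactly.

2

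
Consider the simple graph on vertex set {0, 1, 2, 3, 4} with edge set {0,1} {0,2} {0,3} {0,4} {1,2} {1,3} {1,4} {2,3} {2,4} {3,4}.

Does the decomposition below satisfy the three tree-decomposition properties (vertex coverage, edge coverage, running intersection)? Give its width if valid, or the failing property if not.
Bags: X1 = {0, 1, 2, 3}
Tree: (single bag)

A tree decomposition must satisfy three properties: every vertex lies in some bag; for every edge, both endpoints lie together in some bag; and for every vertex, the bags containing it form a connected subtree. Here vertex 4 appears in no bag, so the decomposition is invalid.

No — vertex 4 appears in no bag.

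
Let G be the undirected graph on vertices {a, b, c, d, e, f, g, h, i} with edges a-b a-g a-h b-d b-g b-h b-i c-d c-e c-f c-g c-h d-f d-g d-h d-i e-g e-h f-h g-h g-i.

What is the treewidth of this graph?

A width-3 tree decomposition is:
Bags: B1 = {c, d, g, h}  B2 = {c, d, f, h}  B3 = {c, e, g, h}  B4 = {b, d, g, h}  B5 = {b, d, g, i}  B6 = {a, b, g, h}
Tree: B1–B2, B1–B3, B1–B4, B4–B5, B4–B6
Every bag has size at most 4, so the width is 4 − 1 = 3 and tw(G) ≤ 3. Conversely, {c, d, g, h} is a clique of size 4, and the vertices of any clique must share a bag in every tree decomposition; so some bag has ≥ 4 vertices and tw(G) ≥ 3. The upper and lower bounds meet at 3, so that is the treewidth.

3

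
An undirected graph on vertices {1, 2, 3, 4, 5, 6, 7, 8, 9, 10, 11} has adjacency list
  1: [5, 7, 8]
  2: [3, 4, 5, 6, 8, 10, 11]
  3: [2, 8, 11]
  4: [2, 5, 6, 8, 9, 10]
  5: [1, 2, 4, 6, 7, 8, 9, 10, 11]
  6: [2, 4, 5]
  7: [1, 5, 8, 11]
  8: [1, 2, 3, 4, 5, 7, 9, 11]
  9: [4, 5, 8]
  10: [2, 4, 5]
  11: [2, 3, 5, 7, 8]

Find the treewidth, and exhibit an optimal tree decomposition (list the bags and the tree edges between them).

Treewidth 3.
Bags: B1 = {4, 5, 8, 9}  B2 = {2, 4, 5, 8}  B3 = {2, 5, 8, 11}  B4 = {5, 7, 8, 11}  B5 = {2, 3, 8, 11}  B6 = {1, 5, 7, 8}  B7 = {2, 4, 5, 10}  B8 = {2, 4, 5, 6}
Tree: B1–B2, B2–B3, B3–B4, B3–B5, B4–B6, B2–B7, B2–B8

The largest bag has 4 vertices, giving width 3; this decomposition certifies tw(G) ≤ 3. For the lower bound, the 4 vertices {2, 3, 8, 11} are pairwise adjacent, and any tree decomposition puts a clique entirely inside one bag — forcing width ≥ 3. Combining the bounds, tw(G) = 3.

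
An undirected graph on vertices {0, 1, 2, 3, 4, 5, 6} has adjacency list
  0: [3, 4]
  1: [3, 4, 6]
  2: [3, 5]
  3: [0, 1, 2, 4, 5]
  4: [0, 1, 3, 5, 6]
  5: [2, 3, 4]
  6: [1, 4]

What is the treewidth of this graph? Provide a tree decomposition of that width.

Every bag has size at most 3, so the width is 3 − 1 = 2 and tw(G) ≤ 2. On the other hand G contains the 3-clique {2, 3, 5}. A clique must lie in a single bag of any decomposition, so no decomposition can have width below 2. Combining the bounds, tw(G) = 2.

Treewidth 2.
One such decomposition:
Bags: B1 = {1, 3, 4}  B2 = {3, 4, 5}  B3 = {1, 4, 6}  B4 = {2, 3, 5}  B5 = {0, 3, 4}
Tree: B1–B2, B1–B3, B2–B4, B2–B5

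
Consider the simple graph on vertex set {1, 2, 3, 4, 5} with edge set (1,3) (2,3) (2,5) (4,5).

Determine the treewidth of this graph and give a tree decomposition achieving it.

Every bag has size at most 2, so the width is 2 − 1 = 1 and tw(G) ≤ 1. Since G has at least one edge (e.g. 3–2), it is not an edgeless graph, so tw(G) ≥ 1. Combining the bounds, tw(G) = 1.

Treewidth 1.
One such decomposition:
Bags: B1 = {2, 3}  B2 = {1, 3}  B3 = {2, 5}  B4 = {4, 5}
Tree: B1–B2, B1–B3, B3–B4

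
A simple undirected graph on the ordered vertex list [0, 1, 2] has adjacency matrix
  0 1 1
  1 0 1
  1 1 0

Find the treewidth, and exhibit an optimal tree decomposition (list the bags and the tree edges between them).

A single bag containing all 3 vertices is trivially a valid decomposition of width 2. On the other hand G contains the 3-clique {0, 1, 2}. A clique must lie in a single bag of any decomposition, so no decomposition can have width below 2. Hence tw(G) = 2 exactly.

Treewidth 2.
One such decomposition:
Bags: B1 = {0, 1, 2}
Tree: (single bag)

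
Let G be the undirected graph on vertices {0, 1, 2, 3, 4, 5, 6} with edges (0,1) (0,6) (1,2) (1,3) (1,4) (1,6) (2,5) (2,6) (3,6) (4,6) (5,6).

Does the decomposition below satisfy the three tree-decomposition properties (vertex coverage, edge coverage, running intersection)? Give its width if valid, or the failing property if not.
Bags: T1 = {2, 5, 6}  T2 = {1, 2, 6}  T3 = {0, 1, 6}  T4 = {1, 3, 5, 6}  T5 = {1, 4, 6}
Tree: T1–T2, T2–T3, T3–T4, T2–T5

No — bags containing vertex 5 are not connected in the tree.

A tree decomposition must satisfy three properties: every vertex lies in some bag; for every edge, both endpoints lie together in some bag; and for every vertex, the bags containing it form a connected subtree. Here bags containing vertex 5 are not connected in the tree, so the decomposition is invalid.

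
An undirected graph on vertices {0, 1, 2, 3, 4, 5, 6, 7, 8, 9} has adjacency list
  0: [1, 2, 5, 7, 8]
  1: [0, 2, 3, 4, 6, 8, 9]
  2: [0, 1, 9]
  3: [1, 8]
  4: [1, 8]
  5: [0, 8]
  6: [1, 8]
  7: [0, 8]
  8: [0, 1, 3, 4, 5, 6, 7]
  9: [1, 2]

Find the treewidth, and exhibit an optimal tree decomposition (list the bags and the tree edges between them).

Each bag holds 3 vertices, so the decomposition has width 2, which upper-bounds the treewidth. On the other hand G contains the 3-clique {0, 1, 8}. A clique must lie in a single bag of any decomposition, so no decomposition can have width below 2. Combining the bounds, tw(G) = 2.

Treewidth 2.
Bags: B1 = {1, 6, 8}  B2 = {0, 1, 8}  B3 = {1, 3, 8}  B4 = {0, 1, 2}  B5 = {0, 7, 8}  B6 = {1, 4, 8}  B7 = {0, 5, 8}  B8 = {1, 2, 9}
Tree: B1–B2, B1–B3, B2–B4, B2–B5, B1–B6, B5–B7, B4–B8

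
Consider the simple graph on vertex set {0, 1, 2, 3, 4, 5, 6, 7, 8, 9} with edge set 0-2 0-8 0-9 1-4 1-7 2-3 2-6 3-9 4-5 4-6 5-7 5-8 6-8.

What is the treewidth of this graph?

A width-2 tree decomposition is:
Bags: B1 = {1, 4, 7}  B2 = {4, 5, 7}  B3 = {4, 5, 6}  B4 = {5, 6, 8}  B5 = {2, 6, 8}  B6 = {0, 2, 8}  B7 = {0, 2, 3}  B8 = {0, 3, 9}
Tree: B1–B2, B2–B3, B3–B4, B4–B5, B5–B6, B6–B7, B7–B8
Each bag holds 3 vertices, so the decomposition has width 2, which upper-bounds the treewidth. The edges 1–7–5–4–1 form a cycle, so G is not a tree and its treewidth is at least 2. Combining the bounds, tw(G) = 2.

2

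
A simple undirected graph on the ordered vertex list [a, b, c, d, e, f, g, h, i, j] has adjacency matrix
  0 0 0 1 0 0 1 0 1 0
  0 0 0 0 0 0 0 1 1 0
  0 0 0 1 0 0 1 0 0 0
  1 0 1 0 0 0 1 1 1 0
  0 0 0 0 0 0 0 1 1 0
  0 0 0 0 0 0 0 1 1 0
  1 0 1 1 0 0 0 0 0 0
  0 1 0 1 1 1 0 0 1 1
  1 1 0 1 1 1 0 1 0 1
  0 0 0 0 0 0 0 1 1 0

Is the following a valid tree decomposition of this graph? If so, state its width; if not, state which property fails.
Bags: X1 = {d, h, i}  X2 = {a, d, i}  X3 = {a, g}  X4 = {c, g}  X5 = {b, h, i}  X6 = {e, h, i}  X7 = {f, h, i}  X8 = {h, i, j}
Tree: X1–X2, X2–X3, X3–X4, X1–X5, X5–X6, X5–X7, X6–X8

No — edge (d,g) lies in no bag.

A tree decomposition must satisfy three properties: every vertex lies in some bag; for every edge, both endpoints lie together in some bag; and for every vertex, the bags containing it form a connected subtree. Here edge (d,g) lies in no bag, so the decomposition is invalid.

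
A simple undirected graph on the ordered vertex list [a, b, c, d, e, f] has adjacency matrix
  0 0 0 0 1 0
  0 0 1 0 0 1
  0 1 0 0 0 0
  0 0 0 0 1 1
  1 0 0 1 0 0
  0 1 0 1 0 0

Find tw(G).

1

A width-1 tree decomposition is:
Bags: B1 = {b, c}  B2 = {b, f}  B3 = {d, f}  B4 = {d, e}  B5 = {a, e}
Tree: B1–B2, B2–B3, B3–B4, B4–B5
Each bag holds 2 vertices, so the decomposition has width 1, which upper-bounds the treewidth. Since G has at least one edge (e.g. c–b), it is not an edgeless graph, so tw(G) ≥ 1. Therefore the treewidth is 1.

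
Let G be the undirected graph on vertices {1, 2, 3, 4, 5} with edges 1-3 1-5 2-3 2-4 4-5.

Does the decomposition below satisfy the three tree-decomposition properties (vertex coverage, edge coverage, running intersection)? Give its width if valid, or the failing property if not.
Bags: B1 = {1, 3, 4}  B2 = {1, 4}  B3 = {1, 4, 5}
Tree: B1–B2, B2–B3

No — vertex 2 appears in no bag.

A tree decomposition must satisfy three properties: every vertex lies in some bag; for every edge, both endpoints lie together in some bag; and for every vertex, the bags containing it form a connected subtree. Here vertex 2 appears in no bag, so the decomposition is invalid.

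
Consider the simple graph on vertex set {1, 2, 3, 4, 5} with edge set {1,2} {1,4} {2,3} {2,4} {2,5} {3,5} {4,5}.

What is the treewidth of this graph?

A width-2 tree decomposition is:
Bags: B1 = {2, 4, 5}  B2 = {2, 3, 5}  B3 = {1, 2, 4}
Tree: B1–B2, B1–B3
Every bag has size at most 3, so the width is 3 − 1 = 2 and tw(G) ≤ 2. For the lower bound, the 3 vertices {2, 3, 5} are pairwise adjacent, and any tree decomposition puts a clique entirely inside one bag — forcing width ≥ 2. Combining the bounds, tw(G) = 2.

2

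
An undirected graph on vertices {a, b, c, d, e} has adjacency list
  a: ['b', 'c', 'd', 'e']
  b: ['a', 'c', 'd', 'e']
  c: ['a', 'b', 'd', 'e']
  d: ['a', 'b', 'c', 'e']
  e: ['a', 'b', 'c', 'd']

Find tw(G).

A width-4 tree decomposition is:
Bags: B1 = {a, b, c, d, e}
Tree: (single bag)
A single bag containing all 5 vertices is trivially a valid decomposition of width 4. For the lower bound, the 5 vertices {a, b, c, d, e} are pairwise adjacent, and any tree decomposition puts a clique entirely inside one bag — forcing width ≥ 4. The upper and lower bounds meet at 4, so that is the treewidth.

4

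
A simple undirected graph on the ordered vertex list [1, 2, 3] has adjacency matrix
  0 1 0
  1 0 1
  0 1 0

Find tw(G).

A width-1 tree decomposition is:
Bags: B1 = {1, 2}  B2 = {2, 3}
Tree: B1–B2
Each bag holds 2 vertices, so the decomposition has width 1, which upper-bounds the treewidth. G has an edge, so its treewidth is at least 1. Combining the bounds, tw(G) = 1.

1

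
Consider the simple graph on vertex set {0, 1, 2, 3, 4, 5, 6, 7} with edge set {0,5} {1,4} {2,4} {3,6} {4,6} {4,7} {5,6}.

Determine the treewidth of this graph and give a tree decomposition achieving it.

Treewidth 1.
One optimal decomposition is:
Bags: B1 = {2, 4}  B2 = {4, 7}  B3 = {4, 6}  B4 = {5, 6}  B5 = {1, 4}  B6 = {3, 6}  B7 = {0, 5}
Tree: B1–B2, B2–B3, B3–B4, B2–B5, B3–B6, B4–B7

The largest bag has 2 vertices, giving width 1; this decomposition certifies tw(G) ≤ 1. G has an edge, so its treewidth is at least 1. Therefore the treewidth is 1.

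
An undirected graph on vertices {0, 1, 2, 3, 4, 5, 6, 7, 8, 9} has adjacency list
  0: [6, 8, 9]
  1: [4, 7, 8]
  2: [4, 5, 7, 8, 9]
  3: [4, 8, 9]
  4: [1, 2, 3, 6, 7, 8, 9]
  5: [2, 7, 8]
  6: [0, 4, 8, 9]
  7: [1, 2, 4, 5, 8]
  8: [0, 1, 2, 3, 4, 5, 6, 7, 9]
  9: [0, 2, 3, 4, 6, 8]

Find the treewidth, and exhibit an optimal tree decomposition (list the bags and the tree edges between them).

Treewidth 3.
One optimal decomposition is:
Bags: B1 = {2, 4, 8, 9}  B2 = {2, 4, 7, 8}  B3 = {1, 4, 7, 8}  B4 = {2, 5, 7, 8}  B5 = {4, 6, 8, 9}  B6 = {3, 4, 8, 9}  B7 = {0, 6, 8, 9}
Tree: B1–B2, B2–B3, B2–B4, B1–B5, B1–B6, B5–B7

The largest bag has 4 vertices, giving width 3; this decomposition certifies tw(G) ≤ 3. On the other hand G contains the 4-clique {0, 6, 8, 9}. A clique must lie in a single bag of any decomposition, so no decomposition can have width below 3. The upper and lower bounds meet at 3, so that is the treewidth.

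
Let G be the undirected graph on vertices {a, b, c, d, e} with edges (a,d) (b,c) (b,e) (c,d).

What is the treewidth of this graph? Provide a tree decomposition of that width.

Every bag has size at most 2, so the width is 2 − 1 = 1 and tw(G) ≤ 1. Any graph with an edge has treewidth ≥ 1, and G has the edge e–b. Combining the bounds, tw(G) = 1.

Treewidth 1.
One optimal decomposition is:
Bags: B1 = {b, e}  B2 = {b, c}  B3 = {c, d}  B4 = {a, d}
Tree: B1–B2, B2–B3, B3–B4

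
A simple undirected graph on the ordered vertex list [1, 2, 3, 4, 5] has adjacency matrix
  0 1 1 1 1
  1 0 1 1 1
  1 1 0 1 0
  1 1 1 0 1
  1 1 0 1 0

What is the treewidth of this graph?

3

A width-3 tree decomposition is:
Bags: B1 = {1, 2, 4, 5}  B2 = {1, 2, 3, 4}
Tree: B1–B2
The largest bag has 4 vertices, giving width 3; this decomposition certifies tw(G) ≤ 3. On the other hand G contains the 4-clique {1, 2, 3, 4}. A clique must lie in a single bag of any decomposition, so no decomposition can have width below 3. Hence tw(G) = 3 exactly.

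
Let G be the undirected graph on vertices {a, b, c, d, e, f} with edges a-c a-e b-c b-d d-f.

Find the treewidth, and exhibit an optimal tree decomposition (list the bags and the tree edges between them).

Treewidth 1.
One such decomposition:
Bags: B1 = {d, f}  B2 = {b, d}  B3 = {b, c}  B4 = {a, c}  B5 = {a, e}
Tree: B1–B2, B2–B3, B3–B4, B4–B5

The largest bag has 2 vertices, giving width 1; this decomposition certifies tw(G) ≤ 1. Since G has at least one edge (e.g. f–d), it is not an edgeless graph, so tw(G) ≥ 1. Hence tw(G) = 1 exactly.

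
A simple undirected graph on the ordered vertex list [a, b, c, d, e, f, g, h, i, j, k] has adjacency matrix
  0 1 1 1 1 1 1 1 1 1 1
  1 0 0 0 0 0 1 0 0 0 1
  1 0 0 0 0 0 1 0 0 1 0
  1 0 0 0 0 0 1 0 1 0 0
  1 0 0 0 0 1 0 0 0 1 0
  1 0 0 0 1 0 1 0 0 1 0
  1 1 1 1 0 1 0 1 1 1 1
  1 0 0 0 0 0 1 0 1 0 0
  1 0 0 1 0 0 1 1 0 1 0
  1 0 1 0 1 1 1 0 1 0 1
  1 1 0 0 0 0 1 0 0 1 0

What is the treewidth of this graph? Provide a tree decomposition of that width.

Treewidth 3.
One optimal decomposition is:
Bags: B1 = {a, f, g, j}  B2 = {a, g, i, j}  B3 = {a, c, g, j}  B4 = {a, e, f, j}  B5 = {a, g, j, k}  B6 = {a, d, g, i}  B7 = {a, b, g, k}  B8 = {a, g, h, i}
Tree: B1–B2, B1–B3, B1–B4, B2–B5, B2–B6, B5–B7, B6–B8

Every bag has size at most 4, so the width is 4 − 1 = 3 and tw(G) ≤ 3. Conversely, {a, d, g, i} is a clique of size 4, and the vertices of any clique must share a bag in every tree decomposition; so some bag has ≥ 4 vertices and tw(G) ≥ 3. Therefore the treewidth is 3.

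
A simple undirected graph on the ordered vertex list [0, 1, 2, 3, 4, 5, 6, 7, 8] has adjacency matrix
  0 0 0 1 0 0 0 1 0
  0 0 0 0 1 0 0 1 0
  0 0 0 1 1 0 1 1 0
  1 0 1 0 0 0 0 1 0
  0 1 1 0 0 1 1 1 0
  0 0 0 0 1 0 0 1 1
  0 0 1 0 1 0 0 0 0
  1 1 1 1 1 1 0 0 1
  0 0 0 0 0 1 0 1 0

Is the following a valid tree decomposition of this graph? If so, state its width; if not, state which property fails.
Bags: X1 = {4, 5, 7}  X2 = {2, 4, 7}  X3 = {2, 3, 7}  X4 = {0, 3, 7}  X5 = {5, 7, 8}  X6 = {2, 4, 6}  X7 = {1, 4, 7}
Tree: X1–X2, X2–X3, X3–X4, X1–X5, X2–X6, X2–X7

Every vertex of G appears in some bag (union = {0, 1, 2, 3, 4, 5, 6, 7, 8}); every edge is covered by a bag; and for each vertex v the set of bags containing v is connected in the bag tree. The decomposition is therefore valid. The largest bag has 3 vertices, so the width is 2.

Yes; width 2.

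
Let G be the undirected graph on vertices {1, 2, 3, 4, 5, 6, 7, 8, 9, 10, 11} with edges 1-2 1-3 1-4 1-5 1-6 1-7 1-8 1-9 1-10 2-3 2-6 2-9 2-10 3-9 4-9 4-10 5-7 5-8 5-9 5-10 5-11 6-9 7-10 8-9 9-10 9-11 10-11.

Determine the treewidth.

3

A width-3 tree decomposition is:
Bags: B1 = {1, 5, 8, 9}  B2 = {1, 5, 9, 10}  B3 = {5, 9, 10, 11}  B4 = {1, 2, 9, 10}  B5 = {1, 5, 7, 10}  B6 = {1, 2, 6, 9}  B7 = {1, 4, 9, 10}  B8 = {1, 2, 3, 9}
Tree: B1–B2, B2–B3, B2–B4, B2–B5, B4–B6, B2–B7, B6–B8
Each bag holds 4 vertices, so the decomposition has width 3, which upper-bounds the treewidth. On the other hand G contains the 4-clique {1, 5, 8, 9}. A clique must lie in a single bag of any decomposition, so no decomposition can have width below 3. Hence tw(G) = 3 exactly.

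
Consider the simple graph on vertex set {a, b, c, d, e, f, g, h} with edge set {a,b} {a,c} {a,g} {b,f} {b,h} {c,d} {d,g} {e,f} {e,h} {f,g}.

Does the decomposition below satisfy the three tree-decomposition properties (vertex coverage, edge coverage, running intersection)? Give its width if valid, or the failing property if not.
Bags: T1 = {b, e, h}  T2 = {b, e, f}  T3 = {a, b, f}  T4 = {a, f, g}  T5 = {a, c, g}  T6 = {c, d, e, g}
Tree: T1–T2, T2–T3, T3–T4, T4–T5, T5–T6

No — bags containing vertex e are not connected in the tree.

A tree decomposition must satisfy three properties: every vertex lies in some bag; for every edge, both endpoints lie together in some bag; and for every vertex, the bags containing it form a connected subtree. Here bags containing vertex e are not connected in the tree, so the decomposition is invalid.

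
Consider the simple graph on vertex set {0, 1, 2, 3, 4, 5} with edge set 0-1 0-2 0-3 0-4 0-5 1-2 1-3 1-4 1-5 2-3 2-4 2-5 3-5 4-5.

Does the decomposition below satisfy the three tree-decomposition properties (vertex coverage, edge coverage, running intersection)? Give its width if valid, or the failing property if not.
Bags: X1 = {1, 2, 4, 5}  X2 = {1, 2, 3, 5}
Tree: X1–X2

A tree decomposition must satisfy three properties: every vertex lies in some bag; for every edge, both endpoints lie together in some bag; and for every vertex, the bags containing it form a connected subtree. Here vertex 0 appears in no bag, so the decomposition is invalid.

No — vertex 0 appears in no bag.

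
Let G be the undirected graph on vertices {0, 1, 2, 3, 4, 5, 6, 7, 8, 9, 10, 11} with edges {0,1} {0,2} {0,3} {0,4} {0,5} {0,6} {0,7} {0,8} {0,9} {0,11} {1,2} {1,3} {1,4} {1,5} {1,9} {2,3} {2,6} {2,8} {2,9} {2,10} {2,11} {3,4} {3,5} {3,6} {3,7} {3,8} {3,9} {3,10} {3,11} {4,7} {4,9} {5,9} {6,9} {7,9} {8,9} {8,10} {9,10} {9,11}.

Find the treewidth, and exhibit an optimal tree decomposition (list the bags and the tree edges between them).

Each bag holds 5 vertices, so the decomposition has width 4, which upper-bounds the treewidth. Conversely, {0, 2, 3, 8, 9} is a clique of size 5, and the vertices of any clique must share a bag in every tree decomposition; so some bag has ≥ 5 vertices and tw(G) ≥ 4. The upper and lower bounds meet at 4, so that is the treewidth.

Treewidth 4.
One optimal decomposition is:
Bags: B1 = {0, 1, 2, 3, 9}  B2 = {0, 1, 3, 4, 9}  B3 = {0, 2, 3, 8, 9}  B4 = {0, 2, 3, 6, 9}  B5 = {0, 3, 4, 7, 9}  B6 = {0, 2, 3, 9, 11}  B7 = {0, 1, 3, 5, 9}  B8 = {2, 3, 8, 9, 10}
Tree: B1–B2, B1–B3, B3–B4, B2–B5, B4–B6, B1–B7, B3–B8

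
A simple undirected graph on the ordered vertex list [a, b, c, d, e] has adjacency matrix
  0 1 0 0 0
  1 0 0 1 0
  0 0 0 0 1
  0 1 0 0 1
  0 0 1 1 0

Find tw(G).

1

A width-1 tree decomposition is:
Bags: B1 = {a, b}  B2 = {b, d}  B3 = {d, e}  B4 = {c, e}
Tree: B1–B2, B2–B3, B3–B4
The largest bag has 2 vertices, giving width 1; this decomposition certifies tw(G) ≤ 1. G has an edge, so its treewidth is at least 1. The upper and lower bounds meet at 1, so that is the treewidth.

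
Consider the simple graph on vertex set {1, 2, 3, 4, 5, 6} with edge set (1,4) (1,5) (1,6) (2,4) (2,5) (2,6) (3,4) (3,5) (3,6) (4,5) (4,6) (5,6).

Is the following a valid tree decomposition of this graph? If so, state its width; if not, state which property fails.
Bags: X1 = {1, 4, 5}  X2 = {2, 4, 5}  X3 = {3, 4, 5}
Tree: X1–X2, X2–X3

No — vertex 6 appears in no bag.

A tree decomposition must satisfy three properties: every vertex lies in some bag; for every edge, both endpoints lie together in some bag; and for every vertex, the bags containing it form a connected subtree. Here vertex 6 appears in no bag, so the decomposition is invalid.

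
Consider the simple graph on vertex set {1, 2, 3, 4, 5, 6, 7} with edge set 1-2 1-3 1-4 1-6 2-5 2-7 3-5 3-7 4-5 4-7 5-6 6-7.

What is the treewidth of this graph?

3

A width-3 tree decomposition is:
Bags: B1 = {1, 3, 5, 7}  B2 = {1, 2, 5, 7}  B3 = {1, 5, 6, 7}  B4 = {1, 4, 5, 7}
Tree: B1–B2, B2–B3, B3–B4
Every bag has size at most 4, so the width is 4 − 1 = 3 and tw(G) ≤ 3. For the lower bound: the 4 vertex sets {1,3}, {2,5}, {7}, {6} are disjoint, each induces a connected subgraph, and every pair is joined by at least one edge of G. Contracting each set to a single vertex therefore yields K_{4} as a minor, and since treewidth is minor-monotone, tw(G) ≥ tw(K_{4}) = 3. Therefore the treewidth is 3.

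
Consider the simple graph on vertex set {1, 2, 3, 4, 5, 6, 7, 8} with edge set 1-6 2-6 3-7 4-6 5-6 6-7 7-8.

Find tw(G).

A width-1 tree decomposition is:
Bags: B1 = {2, 6}  B2 = {6, 7}  B3 = {7, 8}  B4 = {5, 6}  B5 = {3, 7}  B6 = {1, 6}  B7 = {4, 6}
Tree: B1–B2, B2–B3, B2–B4, B3–B5, B2–B6, B6–B7
The largest bag has 2 vertices, giving width 1; this decomposition certifies tw(G) ≤ 1. Any graph with an edge has treewidth ≥ 1, and G has the edge 6–2. The upper and lower bounds meet at 1, so that is the treewidth.

1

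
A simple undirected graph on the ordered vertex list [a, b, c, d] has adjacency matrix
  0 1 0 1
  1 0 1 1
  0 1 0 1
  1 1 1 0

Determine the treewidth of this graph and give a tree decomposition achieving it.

The largest bag has 3 vertices, giving width 2; this decomposition certifies tw(G) ≤ 2. For the lower bound, the 3 vertices {b, c, d} are pairwise adjacent, and any tree decomposition puts a clique entirely inside one bag — forcing width ≥ 2. The upper and lower bounds meet at 2, so that is the treewidth.

Treewidth 2.
One optimal decomposition is:
Bags: B1 = {b, c, d}  B2 = {a, b, d}
Tree: B1–B2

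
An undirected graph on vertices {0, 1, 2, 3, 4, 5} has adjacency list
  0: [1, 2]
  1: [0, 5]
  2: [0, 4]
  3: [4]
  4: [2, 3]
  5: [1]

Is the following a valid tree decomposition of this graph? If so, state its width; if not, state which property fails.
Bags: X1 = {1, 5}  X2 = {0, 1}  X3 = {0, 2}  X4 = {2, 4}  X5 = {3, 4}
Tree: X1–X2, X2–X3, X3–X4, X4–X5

Vertex coverage: the bags together contain {0, 1, 2, 3, 4, 5}, the full vertex set. Edge coverage: each edge of G has both endpoints in at least one bag. Running intersection: for every vertex, the bags containing it form a connected subtree. All three properties hold, so this is a valid tree decomposition of width max|bag| − 1 = 1, and hence tw(G) ≤ 1.

Yes; width 1.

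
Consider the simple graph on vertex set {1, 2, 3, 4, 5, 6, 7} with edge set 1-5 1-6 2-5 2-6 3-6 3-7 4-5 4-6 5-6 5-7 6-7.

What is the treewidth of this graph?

2

A width-2 tree decomposition is:
Bags: B1 = {5, 6, 7}  B2 = {4, 5, 6}  B3 = {1, 5, 6}  B4 = {3, 6, 7}  B5 = {2, 5, 6}
Tree: B1–B2, B2–B3, B1–B4, B1–B5
Each bag holds 3 vertices, so the decomposition has width 2, which upper-bounds the treewidth. On the other hand G contains the 3-clique {3, 6, 7}. A clique must lie in a single bag of any decomposition, so no decomposition can have width below 2. Hence tw(G) = 2 exactly.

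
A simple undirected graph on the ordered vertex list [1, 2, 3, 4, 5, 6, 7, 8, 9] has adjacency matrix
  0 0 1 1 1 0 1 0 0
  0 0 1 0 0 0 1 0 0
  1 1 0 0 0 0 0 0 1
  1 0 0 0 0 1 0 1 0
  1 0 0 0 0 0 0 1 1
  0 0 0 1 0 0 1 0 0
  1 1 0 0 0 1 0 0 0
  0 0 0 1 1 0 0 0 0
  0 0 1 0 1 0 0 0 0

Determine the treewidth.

A width-3 tree decomposition is:
Bags: B1 = {4, 5, 6, 8}  B2 = {1, 4, 5, 6}  B3 = {1, 5, 6, 7}  B4 = {1, 5, 7, 9}  B5 = {1, 3, 7, 9}  B6 = {2, 3, 7, 9}
Tree: B1–B2, B2–B3, B3–B4, B4–B5, B5–B6
Each bag holds 4 vertices, so the decomposition has width 3, which upper-bounds the treewidth. For the lower bound: the 4 vertex sets {4,6,8}, {5}, {1}, {2,3,7,9} are disjoint, each induces a connected subgraph, and every pair is joined by at least one edge of G. Contracting each set to a single vertex therefore yields K_{4} as a minor, and since treewidth is minor-monotone, tw(G) ≥ tw(K_{4}) = 3. Hence tw(G) = 3 exactly.

3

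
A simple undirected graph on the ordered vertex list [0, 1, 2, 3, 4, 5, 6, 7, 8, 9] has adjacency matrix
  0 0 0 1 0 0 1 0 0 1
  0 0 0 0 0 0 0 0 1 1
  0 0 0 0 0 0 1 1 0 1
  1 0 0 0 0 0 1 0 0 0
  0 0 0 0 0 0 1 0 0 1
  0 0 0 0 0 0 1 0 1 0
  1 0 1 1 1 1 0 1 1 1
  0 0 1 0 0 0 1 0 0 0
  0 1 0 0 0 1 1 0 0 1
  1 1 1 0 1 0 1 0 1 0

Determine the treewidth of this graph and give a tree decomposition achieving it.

The largest bag has 3 vertices, giving width 2; this decomposition certifies tw(G) ≤ 2. On the other hand G contains the 3-clique {1, 8, 9}. A clique must lie in a single bag of any decomposition, so no decomposition can have width below 2. Therefore the treewidth is 2.

Treewidth 2.
One such decomposition:
Bags: B1 = {2, 6, 9}  B2 = {0, 6, 9}  B3 = {6, 8, 9}  B4 = {1, 8, 9}  B5 = {4, 6, 9}  B6 = {0, 3, 6}  B7 = {2, 6, 7}  B8 = {5, 6, 8}
Tree: B1–B2, B1–B3, B3–B4, B2–B5, B2–B6, B1–B7, B3–B8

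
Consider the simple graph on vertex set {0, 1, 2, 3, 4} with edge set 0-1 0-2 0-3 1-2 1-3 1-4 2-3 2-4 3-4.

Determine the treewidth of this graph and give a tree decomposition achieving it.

Every bag has size at most 4, so the width is 4 − 1 = 3 and tw(G) ≤ 3. For the lower bound, the 4 vertices {0, 1, 2, 3} are pairwise adjacent, and any tree decomposition puts a clique entirely inside one bag — forcing width ≥ 3. Combining the bounds, tw(G) = 3.

Treewidth 3.
Bags: B1 = {0, 1, 2, 3}  B2 = {1, 2, 3, 4}
Tree: B1–B2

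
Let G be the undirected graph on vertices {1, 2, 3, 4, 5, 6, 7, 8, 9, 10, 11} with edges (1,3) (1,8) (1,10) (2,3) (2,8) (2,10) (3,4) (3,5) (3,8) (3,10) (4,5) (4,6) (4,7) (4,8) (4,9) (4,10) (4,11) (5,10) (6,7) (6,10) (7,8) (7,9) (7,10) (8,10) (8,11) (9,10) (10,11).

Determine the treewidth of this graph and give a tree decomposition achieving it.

The largest bag has 4 vertices, giving width 3; this decomposition certifies tw(G) ≤ 3. Conversely, {1, 3, 8, 10} is a clique of size 4, and the vertices of any clique must share a bag in every tree decomposition; so some bag has ≥ 4 vertices and tw(G) ≥ 3. The upper and lower bounds meet at 3, so that is the treewidth.

Treewidth 3.
One optimal decomposition is:
Bags: B1 = {1, 3, 8, 10}  B2 = {3, 4, 8, 10}  B3 = {4, 7, 8, 10}  B4 = {4, 6, 7, 10}  B5 = {2, 3, 8, 10}  B6 = {3, 4, 5, 10}  B7 = {4, 7, 9, 10}  B8 = {4, 8, 10, 11}
Tree: B1–B2, B2–B3, B3–B4, B1–B5, B2–B6, B4–B7, B2–B8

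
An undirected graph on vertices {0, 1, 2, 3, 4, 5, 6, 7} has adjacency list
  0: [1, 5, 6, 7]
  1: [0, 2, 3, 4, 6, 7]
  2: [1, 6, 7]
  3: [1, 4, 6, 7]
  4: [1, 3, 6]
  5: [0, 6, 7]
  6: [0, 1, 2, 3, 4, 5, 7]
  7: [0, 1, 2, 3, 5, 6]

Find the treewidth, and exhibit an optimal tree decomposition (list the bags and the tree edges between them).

Every bag has size at most 4, so the width is 4 − 1 = 3 and tw(G) ≤ 3. Conversely, {1, 3, 4, 6} is a clique of size 4, and the vertices of any clique must share a bag in every tree decomposition; so some bag has ≥ 4 vertices and tw(G) ≥ 3. The upper and lower bounds meet at 3, so that is the treewidth.

Treewidth 3.
One such decomposition:
Bags: B1 = {1, 2, 6, 7}  B2 = {1, 3, 6, 7}  B3 = {0, 1, 6, 7}  B4 = {0, 5, 6, 7}  B5 = {1, 3, 4, 6}
Tree: B1–B2, B2–B3, B3–B4, B2–B5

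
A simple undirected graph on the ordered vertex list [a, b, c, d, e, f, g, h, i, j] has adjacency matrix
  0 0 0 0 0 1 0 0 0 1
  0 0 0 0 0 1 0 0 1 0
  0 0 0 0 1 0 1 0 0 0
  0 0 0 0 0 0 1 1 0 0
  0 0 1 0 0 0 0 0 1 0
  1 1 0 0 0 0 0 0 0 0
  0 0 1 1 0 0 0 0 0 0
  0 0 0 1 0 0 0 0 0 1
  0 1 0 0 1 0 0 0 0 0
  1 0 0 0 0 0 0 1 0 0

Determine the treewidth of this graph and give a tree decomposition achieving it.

Treewidth 2.
Bags: B1 = {b, f, i}  B2 = {a, f, i}  B3 = {a, i, j}  B4 = {h, i, j}  B5 = {d, h, i}  B6 = {d, g, i}  B7 = {c, g, i}  B8 = {c, e, i}
Tree: B1–B2, B2–B3, B3–B4, B4–B5, B5–B6, B6–B7, B7–B8

Each bag holds 3 vertices, so the decomposition has width 2, which upper-bounds the treewidth. The edges i–b–f–a–j–h–d–g–c–e–i form a cycle, so G is not a tree and its treewidth is at least 2. Combining the bounds, tw(G) = 2.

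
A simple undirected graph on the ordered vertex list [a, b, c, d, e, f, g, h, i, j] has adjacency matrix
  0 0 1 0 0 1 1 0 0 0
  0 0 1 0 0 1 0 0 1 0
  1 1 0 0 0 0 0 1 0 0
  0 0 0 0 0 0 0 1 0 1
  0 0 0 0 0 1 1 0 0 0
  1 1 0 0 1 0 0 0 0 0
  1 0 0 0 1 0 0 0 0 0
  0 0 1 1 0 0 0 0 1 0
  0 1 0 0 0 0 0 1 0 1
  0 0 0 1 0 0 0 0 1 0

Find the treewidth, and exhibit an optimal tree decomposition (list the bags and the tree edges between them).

Treewidth 2.
One optimal decomposition is:
Bags: B1 = {d, h, j}  B2 = {h, i, j}  B3 = {c, h, i}  B4 = {b, c, i}  B5 = {a, b, c}  B6 = {a, b, f}  B7 = {a, f, g}  B8 = {e, f, g}
Tree: B1–B2, B2–B3, B3–B4, B4–B5, B5–B6, B6–B7, B7–B8

The largest bag has 3 vertices, giving width 2; this decomposition certifies tw(G) ≤ 2. Since d–j–i–h–d is a cycle in G, G is not acyclic. Forests are exactly the graphs of treewidth ≤ 1, so tw(G) ≥ 2. Hence tw(G) = 2 exactly.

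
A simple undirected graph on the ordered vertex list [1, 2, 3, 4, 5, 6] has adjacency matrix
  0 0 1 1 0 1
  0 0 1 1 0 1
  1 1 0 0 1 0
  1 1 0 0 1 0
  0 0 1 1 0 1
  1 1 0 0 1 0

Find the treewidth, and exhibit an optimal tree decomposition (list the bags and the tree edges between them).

The largest bag has 4 vertices, giving width 3; this decomposition certifies tw(G) ≤ 3. For the lower bound: the 4 vertex sets {5,6}, {1,4}, {2}, {3} are disjoint, each induces a connected subgraph, and every pair is joined by at least one edge of G. Contracting each set to a single vertex therefore yields K_{4} as a minor, and since treewidth is minor-monotone, tw(G) ≥ tw(K_{4}) = 3. The upper and lower bounds meet at 3, so that is the treewidth.

Treewidth 3.
One optimal decomposition is:
Bags: B1 = {1, 2, 5, 6}  B2 = {1, 2, 4, 5}  B3 = {1, 2, 3, 5}
Tree: B1–B2, B2–B3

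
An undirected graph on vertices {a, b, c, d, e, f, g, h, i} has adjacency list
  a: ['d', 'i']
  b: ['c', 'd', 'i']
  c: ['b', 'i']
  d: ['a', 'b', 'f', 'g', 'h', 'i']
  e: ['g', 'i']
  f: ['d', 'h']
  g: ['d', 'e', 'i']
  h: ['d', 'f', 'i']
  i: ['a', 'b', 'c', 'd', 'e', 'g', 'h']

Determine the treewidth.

A width-2 tree decomposition is:
Bags: B1 = {e, g, i}  B2 = {d, g, i}  B3 = {a, d, i}  B4 = {b, d, i}  B5 = {d, h, i}  B6 = {b, c, i}  B7 = {d, f, h}
Tree: B1–B2, B2–B3, B3–B4, B2–B5, B4–B6, B5–B7
Every bag has size at most 3, so the width is 3 − 1 = 2 and tw(G) ≤ 2. Conversely, {d, f, h} is a clique of size 3, and the vertices of any clique must share a bag in every tree decomposition; so some bag has ≥ 3 vertices and tw(G) ≥ 2. Hence tw(G) = 2 exactly.

2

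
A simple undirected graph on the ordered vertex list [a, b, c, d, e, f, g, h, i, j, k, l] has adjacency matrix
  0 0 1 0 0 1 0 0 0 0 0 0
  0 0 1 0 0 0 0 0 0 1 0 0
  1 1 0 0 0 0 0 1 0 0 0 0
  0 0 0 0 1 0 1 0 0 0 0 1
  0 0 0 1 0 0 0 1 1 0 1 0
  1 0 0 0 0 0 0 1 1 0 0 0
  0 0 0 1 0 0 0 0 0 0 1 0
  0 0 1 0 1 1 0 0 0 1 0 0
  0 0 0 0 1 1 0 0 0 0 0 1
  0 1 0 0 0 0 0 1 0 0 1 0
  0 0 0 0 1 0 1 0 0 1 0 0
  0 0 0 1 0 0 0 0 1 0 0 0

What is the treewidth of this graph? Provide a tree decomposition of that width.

The largest bag has 4 vertices, giving width 3; this decomposition certifies tw(G) ≤ 3. For the lower bound: the 4 vertex sets {d,g,l}, {k}, {e}, {f,h,i,j} are disjoint, each induces a connected subgraph, and every pair is joined by at least one edge of G. Contracting each set to a single vertex therefore yields K_{4} as a minor, and since treewidth is minor-monotone, tw(G) ≥ tw(K_{4}) = 3. Combining the bounds, tw(G) = 3.

Treewidth 3.
Bags: B1 = {d, g, k, l}  B2 = {d, e, k, l}  B3 = {e, i, k, l}  B4 = {e, i, j, k}  B5 = {e, h, i, j}  B6 = {f, h, i, j}  B7 = {b, f, h, j}  B8 = {b, c, f, h}  B9 = {a, b, c, f}
Tree: B1–B2, B2–B3, B3–B4, B4–B5, B5–B6, B6–B7, B7–B8, B8–B9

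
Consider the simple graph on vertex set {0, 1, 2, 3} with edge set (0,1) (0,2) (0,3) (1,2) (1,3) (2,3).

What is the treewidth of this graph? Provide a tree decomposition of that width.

A single bag containing all 4 vertices is trivially a valid decomposition of width 3. Conversely, {0, 1, 2, 3} is a clique of size 4, and the vertices of any clique must share a bag in every tree decomposition; so some bag has ≥ 4 vertices and tw(G) ≥ 3. Therefore the treewidth is 3.

Treewidth 3.
Bags: B1 = {0, 1, 2, 3}
Tree: (single bag)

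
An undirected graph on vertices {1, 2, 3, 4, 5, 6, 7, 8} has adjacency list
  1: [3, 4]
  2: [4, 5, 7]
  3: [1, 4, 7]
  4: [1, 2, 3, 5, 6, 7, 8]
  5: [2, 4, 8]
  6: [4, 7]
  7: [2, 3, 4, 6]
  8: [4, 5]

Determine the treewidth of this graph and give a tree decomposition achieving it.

Treewidth 2.
One such decomposition:
Bags: B1 = {2, 4, 5}  B2 = {2, 4, 7}  B3 = {3, 4, 7}  B4 = {4, 5, 8}  B5 = {4, 6, 7}  B6 = {1, 3, 4}
Tree: B1–B2, B2–B3, B1–B4, B2–B5, B3–B6

Each bag holds 3 vertices, so the decomposition has width 2, which upper-bounds the treewidth. On the other hand G contains the 3-clique {4, 5, 8}. A clique must lie in a single bag of any decomposition, so no decomposition can have width below 2. The upper and lower bounds meet at 2, so that is the treewidth.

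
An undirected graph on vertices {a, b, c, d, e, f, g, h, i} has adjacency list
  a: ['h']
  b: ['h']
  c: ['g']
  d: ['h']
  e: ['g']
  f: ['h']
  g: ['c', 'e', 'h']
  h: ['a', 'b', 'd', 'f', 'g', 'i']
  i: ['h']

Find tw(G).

1

A width-1 tree decomposition is:
Bags: B1 = {g, h}  B2 = {a, h}  B3 = {d, h}  B4 = {h, i}  B5 = {b, h}  B6 = {e, g}  B7 = {f, h}  B8 = {c, g}
Tree: B1–B2, B2–B3, B1–B4, B1–B5, B1–B6, B3–B7, B1–B8
Each bag holds 2 vertices, so the decomposition has width 1, which upper-bounds the treewidth. G has an edge, so its treewidth is at least 1. The upper and lower bounds meet at 1, so that is the treewidth.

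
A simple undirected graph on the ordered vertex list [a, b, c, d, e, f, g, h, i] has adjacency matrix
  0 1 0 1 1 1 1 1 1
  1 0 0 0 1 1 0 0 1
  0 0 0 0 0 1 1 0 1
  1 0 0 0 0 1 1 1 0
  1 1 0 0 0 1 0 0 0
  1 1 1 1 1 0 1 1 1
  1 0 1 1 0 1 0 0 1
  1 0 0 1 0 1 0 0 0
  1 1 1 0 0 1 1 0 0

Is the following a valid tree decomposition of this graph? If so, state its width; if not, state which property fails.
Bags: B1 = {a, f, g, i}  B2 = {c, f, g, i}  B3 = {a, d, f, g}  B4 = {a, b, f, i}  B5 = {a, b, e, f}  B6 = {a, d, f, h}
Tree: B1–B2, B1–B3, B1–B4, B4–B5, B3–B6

Vertex coverage: the bags together contain {a, b, c, d, e, f, g, h, i}, the full vertex set. Edge coverage: each edge of G has both endpoints in at least one bag. Running intersection: for every vertex, the bags containing it form a connected subtree. All three properties hold, so this is a valid tree decomposition of width max|bag| − 1 = 3, and hence tw(G) ≤ 3.

Yes; width 3.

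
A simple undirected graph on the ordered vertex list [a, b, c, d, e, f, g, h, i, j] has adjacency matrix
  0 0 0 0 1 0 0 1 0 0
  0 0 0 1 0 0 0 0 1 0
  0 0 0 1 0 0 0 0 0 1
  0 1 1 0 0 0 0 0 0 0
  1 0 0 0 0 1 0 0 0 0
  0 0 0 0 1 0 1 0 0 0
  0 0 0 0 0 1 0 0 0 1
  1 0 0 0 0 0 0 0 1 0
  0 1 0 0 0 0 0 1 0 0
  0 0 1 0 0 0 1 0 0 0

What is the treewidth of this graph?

2

A width-2 tree decomposition is:
Bags: B1 = {a, e, h}  B2 = {e, f, h}  B3 = {f, g, h}  B4 = {g, h, j}  B5 = {c, h, j}  B6 = {c, d, h}  B7 = {b, d, h}  B8 = {b, h, i}
Tree: B1–B2, B2–B3, B3–B4, B4–B5, B5–B6, B6–B7, B7–B8
Each bag holds 3 vertices, so the decomposition has width 2, which upper-bounds the treewidth. For the lower bound, G contains the cycle h–a–e–f–g–j–c–d–b–i–h, so G is not a forest; only forests have treewidth ≤ 1, hence tw(G) ≥ 2. Therefore the treewidth is 2.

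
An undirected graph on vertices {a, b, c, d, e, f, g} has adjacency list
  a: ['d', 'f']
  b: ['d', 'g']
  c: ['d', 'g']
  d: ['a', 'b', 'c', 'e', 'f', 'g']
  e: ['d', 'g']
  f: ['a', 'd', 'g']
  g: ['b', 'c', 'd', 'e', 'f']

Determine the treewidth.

A width-2 tree decomposition is:
Bags: B1 = {d, f, g}  B2 = {b, d, g}  B3 = {a, d, f}  B4 = {c, d, g}  B5 = {d, e, g}
Tree: B1–B2, B1–B3, B1–B4, B1–B5
Each bag holds 3 vertices, so the decomposition has width 2, which upper-bounds the treewidth. For the lower bound, the 3 vertices {d, e, g} are pairwise adjacent, and any tree decomposition puts a clique entirely inside one bag — forcing width ≥ 2. Hence tw(G) = 2 exactly.

2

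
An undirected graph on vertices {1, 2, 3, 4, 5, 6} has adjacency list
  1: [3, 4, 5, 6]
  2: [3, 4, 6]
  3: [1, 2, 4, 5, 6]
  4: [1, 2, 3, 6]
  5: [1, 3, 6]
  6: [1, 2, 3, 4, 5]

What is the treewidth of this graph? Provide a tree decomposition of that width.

The largest bag has 4 vertices, giving width 3; this decomposition certifies tw(G) ≤ 3. For the lower bound, the 4 vertices {1, 3, 4, 6} are pairwise adjacent, and any tree decomposition puts a clique entirely inside one bag — forcing width ≥ 3. Therefore the treewidth is 3.

Treewidth 3.
One optimal decomposition is:
Bags: B1 = {1, 3, 4, 6}  B2 = {2, 3, 4, 6}  B3 = {1, 3, 5, 6}
Tree: B1–B2, B1–B3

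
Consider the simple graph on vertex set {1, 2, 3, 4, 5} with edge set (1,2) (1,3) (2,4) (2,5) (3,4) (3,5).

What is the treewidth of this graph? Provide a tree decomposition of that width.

Each bag holds 3 vertices, so the decomposition has width 2, which upper-bounds the treewidth. The edges 4–3–1–2–4 form a cycle, so G is not a tree and its treewidth is at least 2. Therefore the treewidth is 2.

Treewidth 2.
Bags: B1 = {2, 3, 4}  B2 = {1, 2, 3}  B3 = {2, 3, 5}
Tree: B1–B2, B2–B3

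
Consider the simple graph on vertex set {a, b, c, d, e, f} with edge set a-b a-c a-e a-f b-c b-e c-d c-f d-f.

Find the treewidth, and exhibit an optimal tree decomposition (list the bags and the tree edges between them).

The largest bag has 3 vertices, giving width 2; this decomposition certifies tw(G) ≤ 2. On the other hand G contains the 3-clique {a, b, e}. A clique must lie in a single bag of any decomposition, so no decomposition can have width below 2. The upper and lower bounds meet at 2, so that is the treewidth.

Treewidth 2.
Bags: B1 = {a, b, e}  B2 = {a, b, c}  B3 = {a, c, f}  B4 = {c, d, f}
Tree: B1–B2, B2–B3, B3–B4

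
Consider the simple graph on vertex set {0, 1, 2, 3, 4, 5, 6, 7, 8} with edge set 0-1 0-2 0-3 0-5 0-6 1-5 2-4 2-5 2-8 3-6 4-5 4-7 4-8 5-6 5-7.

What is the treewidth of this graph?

A width-2 tree decomposition is:
Bags: B1 = {0, 2, 5}  B2 = {2, 4, 5}  B3 = {0, 5, 6}  B4 = {2, 4, 8}  B5 = {0, 1, 5}  B6 = {4, 5, 7}  B7 = {0, 3, 6}
Tree: B1–B2, B1–B3, B2–B4, B3–B5, B2–B6, B3–B7
Each bag holds 3 vertices, so the decomposition has width 2, which upper-bounds the treewidth. On the other hand G contains the 3-clique {2, 4, 8}. A clique must lie in a single bag of any decomposition, so no decomposition can have width below 2. Therefore the treewidth is 2.

2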